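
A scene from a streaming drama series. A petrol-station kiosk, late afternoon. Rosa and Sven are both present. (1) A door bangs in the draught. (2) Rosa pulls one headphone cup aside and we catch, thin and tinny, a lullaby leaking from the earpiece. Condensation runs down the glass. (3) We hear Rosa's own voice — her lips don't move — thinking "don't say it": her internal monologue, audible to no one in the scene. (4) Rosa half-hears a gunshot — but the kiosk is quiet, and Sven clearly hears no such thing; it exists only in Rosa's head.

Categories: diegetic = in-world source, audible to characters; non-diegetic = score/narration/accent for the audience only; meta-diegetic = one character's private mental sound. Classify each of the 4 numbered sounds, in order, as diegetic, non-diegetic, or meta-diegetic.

diegetic, diegetic, meta-diegetic, meta-diegetic

(1) the sound comes from a door physically present in the location → diegetic.
(2) is diegetic: the earpiece is a real device on Rosa's head — source music.
Sound (3): it's Rosa's unspoken thought, heard only by the audience via her subjectivity, so meta-diegetic.
(4) is meta-diegetic: the sound is imagined by Rosa; nothing in the story world is producing it and Sven can't hear it.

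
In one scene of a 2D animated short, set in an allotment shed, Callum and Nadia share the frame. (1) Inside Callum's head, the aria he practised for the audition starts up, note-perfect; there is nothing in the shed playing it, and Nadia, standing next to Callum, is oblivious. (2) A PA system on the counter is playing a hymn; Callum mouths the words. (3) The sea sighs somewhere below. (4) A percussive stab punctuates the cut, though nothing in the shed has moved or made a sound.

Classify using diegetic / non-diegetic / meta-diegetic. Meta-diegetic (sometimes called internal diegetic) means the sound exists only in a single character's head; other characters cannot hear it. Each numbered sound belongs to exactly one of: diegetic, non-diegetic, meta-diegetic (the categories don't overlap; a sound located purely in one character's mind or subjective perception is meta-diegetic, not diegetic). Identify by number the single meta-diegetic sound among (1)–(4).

1

Sound (1): the music is a memory playing inside Callum's mind alone; no real-world source, Nadia can't hear it, so meta-diegetic.
(2) is diegetic: source music from a PA system, which exists in the story world.
(3) ambient/room sound belonging to the story's physical space → diegetic.
Sound (4): nothing in the scene produces it; it's an accent added for the audience, so non-diegetic.
Only (1) is meta-diegetic.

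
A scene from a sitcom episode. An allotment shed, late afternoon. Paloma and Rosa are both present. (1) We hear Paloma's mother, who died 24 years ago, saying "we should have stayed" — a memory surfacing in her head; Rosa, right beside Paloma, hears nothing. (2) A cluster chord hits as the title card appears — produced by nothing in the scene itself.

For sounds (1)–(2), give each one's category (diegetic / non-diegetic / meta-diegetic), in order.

meta-diegetic, non-diegetic

Sound (1): a remembered line, private to Paloma — not present in the room, not audible to Rosa, so meta-diegetic.
(2) is non-diegetic: nothing in the scene produces it; it's an accent added for the audience.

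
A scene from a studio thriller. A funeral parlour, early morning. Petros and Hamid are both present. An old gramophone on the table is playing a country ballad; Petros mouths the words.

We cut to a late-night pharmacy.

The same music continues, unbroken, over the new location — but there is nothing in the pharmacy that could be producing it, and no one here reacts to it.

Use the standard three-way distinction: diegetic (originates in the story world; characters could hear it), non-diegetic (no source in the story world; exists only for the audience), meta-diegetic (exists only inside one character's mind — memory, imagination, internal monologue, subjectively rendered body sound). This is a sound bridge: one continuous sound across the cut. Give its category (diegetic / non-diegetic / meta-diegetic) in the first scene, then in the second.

diegetic, non-diegetic

Scene one: an old gramophone is an on-screen source and Petros reacts to it → diegetic.
Scene two: there is no source in the pharmacy and no one hears it — it's now underscore → non-diegetic.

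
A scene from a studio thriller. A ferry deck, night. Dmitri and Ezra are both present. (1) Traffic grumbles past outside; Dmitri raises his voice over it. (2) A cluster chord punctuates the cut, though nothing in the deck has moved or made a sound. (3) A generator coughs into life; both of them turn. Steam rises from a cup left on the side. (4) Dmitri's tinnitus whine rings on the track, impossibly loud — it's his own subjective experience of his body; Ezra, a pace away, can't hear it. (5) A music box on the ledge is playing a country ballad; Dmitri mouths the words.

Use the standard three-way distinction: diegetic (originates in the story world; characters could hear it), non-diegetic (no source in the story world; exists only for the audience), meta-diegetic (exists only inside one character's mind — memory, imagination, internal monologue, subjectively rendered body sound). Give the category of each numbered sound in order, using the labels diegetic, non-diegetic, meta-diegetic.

diegetic, non-diegetic, diegetic, meta-diegetic, diegetic

Sound (1): traffic is part of the location's real environment, so diegetic.
(2) is non-diegetic: it's a sound-design accent with no in-world source; no one in the scene can hear it.
(3) is diegetic: the sound comes from a generator physically present in the location.
(4) a subjective body sound — Dmitri's private perception, inaudible to Ezra → meta-diegetic.
Sound (5): source music from a music box, which exists in the story world, so diegetic.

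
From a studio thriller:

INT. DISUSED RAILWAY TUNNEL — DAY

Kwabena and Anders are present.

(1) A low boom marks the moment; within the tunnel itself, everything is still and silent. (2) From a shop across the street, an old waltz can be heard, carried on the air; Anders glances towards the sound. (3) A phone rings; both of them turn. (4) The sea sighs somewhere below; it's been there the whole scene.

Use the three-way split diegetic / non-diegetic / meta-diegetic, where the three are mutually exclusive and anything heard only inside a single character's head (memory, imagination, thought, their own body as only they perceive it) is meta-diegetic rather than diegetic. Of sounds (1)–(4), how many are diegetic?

(1) it's a sound-design accent with no in-world source; no one in the scene can hear it → non-diegetic.
Sound (2): off-screen diegetic: the source is out of frame but still in the story's space, so diegetic.
Sound (3): an in-world source (a phone); characters could hear it, so diegetic.
(4) is diegetic: it's the actual ambient sound of the location.
So 3 of the 4 are diegetic: (2), (3), (4).

3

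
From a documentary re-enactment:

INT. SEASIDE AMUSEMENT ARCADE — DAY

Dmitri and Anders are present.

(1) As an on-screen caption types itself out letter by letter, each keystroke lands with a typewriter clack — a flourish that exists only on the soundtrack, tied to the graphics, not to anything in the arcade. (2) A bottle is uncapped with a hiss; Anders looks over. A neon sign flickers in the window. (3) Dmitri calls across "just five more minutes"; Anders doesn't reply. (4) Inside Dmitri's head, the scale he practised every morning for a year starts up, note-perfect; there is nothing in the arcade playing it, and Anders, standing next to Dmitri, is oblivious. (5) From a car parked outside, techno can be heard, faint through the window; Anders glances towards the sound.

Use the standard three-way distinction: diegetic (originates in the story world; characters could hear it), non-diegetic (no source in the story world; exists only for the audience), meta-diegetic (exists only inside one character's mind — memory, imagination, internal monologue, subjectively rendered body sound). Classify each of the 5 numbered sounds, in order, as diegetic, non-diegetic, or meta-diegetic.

non-diegetic, diegetic, diegetic, meta-diegetic, diegetic

(1) it accompanies on-screen graphics, not anything inside the story world → non-diegetic.
Sound (2): a bottle is a real object/event in the scene's world, so diegetic.
(3) Dmitri is a character speaking aloud in the scene → diegetic.
(4) the music is a memory playing inside Dmitri's mind alone; no real-world source, Anders can't hear it → meta-diegetic.
Sound (5): it's coming from a car parked outside — a location within the story world — and Anders reacts, so diegetic.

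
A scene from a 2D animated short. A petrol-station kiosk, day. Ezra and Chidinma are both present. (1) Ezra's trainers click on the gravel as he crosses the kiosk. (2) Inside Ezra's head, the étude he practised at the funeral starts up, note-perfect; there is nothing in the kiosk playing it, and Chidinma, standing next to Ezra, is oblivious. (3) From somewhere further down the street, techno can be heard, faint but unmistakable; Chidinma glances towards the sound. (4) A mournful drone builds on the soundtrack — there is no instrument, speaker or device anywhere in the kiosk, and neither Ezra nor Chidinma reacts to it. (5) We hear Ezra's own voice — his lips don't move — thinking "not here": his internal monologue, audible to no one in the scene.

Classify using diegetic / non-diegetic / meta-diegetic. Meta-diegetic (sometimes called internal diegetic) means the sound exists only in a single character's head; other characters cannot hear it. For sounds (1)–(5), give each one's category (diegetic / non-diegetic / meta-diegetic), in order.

(1) a character's body making contact with the set — an in-world sound → diegetic.
Sound (2): the music is a memory playing inside Ezra's mind alone; no real-world source, Chidinma can't hear it, so meta-diegetic.
Sound (3): it's coming from somewhere further down the street — a location within the story world — and Chidinma reacts, so diegetic.
(4) is non-diegetic: it has no source in the story world and no character can hear it — it's underscore.
Sound (5): it's Ezra's unspoken thought, heard only by the audience via his subjectivity, so meta-diegetic.

diegetic, meta-diegetic, diegetic, non-diegetic, meta-diegetic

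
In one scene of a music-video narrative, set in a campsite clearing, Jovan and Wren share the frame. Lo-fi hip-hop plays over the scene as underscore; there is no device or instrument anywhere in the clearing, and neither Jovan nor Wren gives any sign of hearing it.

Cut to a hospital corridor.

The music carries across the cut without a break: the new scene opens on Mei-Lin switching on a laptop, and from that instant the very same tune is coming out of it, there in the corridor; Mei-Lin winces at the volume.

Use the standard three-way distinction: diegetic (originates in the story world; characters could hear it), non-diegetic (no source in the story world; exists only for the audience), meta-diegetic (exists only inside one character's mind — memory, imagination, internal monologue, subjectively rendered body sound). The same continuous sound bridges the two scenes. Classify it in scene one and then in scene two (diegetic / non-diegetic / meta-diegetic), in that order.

non-diegetic, diegetic

Scene one: there's no in-world source anywhere and no character hears it — underscore for the audience only → non-diegetic.
Scene two: once Mei-Lin turns on a laptop, the music has a real source in the story world and Mei-Lin reacts to it → diegetic.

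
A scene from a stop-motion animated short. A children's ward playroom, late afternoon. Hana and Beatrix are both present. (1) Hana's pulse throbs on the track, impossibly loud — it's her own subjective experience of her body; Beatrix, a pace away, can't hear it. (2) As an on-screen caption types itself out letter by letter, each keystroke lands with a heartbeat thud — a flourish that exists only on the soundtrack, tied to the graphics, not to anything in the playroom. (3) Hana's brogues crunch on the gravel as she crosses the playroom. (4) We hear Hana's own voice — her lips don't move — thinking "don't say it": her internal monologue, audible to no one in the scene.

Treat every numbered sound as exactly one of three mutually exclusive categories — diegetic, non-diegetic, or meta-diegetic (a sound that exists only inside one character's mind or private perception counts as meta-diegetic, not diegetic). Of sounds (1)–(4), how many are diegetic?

1

(1) is meta-diegetic: point-of-audition from inside Hana's body; not a sound in the room.
(2) is non-diegetic: the caption isn't part of the story world, so neither is the sound tied to it.
(3) is diegetic: a character's body making contact with the set — an in-world sound.
(4) is meta-diegetic: Hana's thought-voice: a private mental sound no other character can hear.
Diegetic: (3) — that's 1.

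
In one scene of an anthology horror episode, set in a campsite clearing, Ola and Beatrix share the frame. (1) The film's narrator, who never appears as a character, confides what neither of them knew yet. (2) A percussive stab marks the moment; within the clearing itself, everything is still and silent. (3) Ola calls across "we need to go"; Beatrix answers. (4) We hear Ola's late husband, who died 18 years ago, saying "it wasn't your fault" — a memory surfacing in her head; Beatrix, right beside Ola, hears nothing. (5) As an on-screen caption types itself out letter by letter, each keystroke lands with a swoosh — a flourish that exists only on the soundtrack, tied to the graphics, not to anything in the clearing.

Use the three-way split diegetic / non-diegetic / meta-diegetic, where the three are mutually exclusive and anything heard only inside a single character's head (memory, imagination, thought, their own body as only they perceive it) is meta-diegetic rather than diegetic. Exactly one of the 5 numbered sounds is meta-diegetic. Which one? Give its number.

4

(1) is non-diegetic: commentary laid over the scene from outside the fiction.
Sound (2): it's a sound-design accent with no in-world source; no one in the scene can hear it, so non-diegetic.
(3) spoken by a character present in the story world → diegetic.
(4) is meta-diegetic: it's Ola's recollection rendered as sound; the other character can't hear it.
(5) sound married to a title/caption — outside the diegesis by definition → non-diegetic.
Only (4) is meta-diegetic.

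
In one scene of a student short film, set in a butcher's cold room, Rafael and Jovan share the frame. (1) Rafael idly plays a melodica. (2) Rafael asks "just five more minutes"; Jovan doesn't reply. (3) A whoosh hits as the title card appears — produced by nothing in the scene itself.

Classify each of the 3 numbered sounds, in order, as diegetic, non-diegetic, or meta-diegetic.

(1) the instrument and the performer are both in the scene → diegetic.
Sound (2): on-screen dialogue — Rafael speaks and Jovan is there to hear, so diegetic.
Sound (3): nothing in the scene produces it; it's an accent added for the audience, so non-diegetic.

diegetic, diegetic, non-diegetic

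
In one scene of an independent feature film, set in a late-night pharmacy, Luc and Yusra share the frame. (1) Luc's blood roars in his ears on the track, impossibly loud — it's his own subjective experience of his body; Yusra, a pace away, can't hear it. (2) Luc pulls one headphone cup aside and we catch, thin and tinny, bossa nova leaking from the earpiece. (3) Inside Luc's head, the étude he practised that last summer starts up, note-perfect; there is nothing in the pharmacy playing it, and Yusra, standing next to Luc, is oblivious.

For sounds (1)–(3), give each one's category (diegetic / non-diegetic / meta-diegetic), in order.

meta-diegetic, diegetic, meta-diegetic

Sound (1): point-of-audition from inside Luc's body; not a sound in the room, so meta-diegetic.
Sound (2): it's leaking from a physical pair of headphones in the scene, so diegetic.
(3) is meta-diegetic: the music is a memory playing inside Luc's mind alone; no real-world source, Yusra can't hear it.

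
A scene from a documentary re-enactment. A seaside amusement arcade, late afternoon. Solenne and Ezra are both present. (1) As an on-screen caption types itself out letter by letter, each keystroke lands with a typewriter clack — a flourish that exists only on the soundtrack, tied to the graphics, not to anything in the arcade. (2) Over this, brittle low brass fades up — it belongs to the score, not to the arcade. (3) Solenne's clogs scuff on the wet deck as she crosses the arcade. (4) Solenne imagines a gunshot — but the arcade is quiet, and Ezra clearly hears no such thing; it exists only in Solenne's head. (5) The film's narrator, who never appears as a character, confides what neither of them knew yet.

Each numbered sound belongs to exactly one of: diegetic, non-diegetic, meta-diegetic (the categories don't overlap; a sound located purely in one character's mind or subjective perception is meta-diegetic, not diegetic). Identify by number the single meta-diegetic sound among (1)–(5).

Sound (1): it accompanies on-screen graphics, not anything inside the story world, so non-diegetic.
Sound (2): score with no on-screen or off-screen source; it exists for the audience alone, so non-diegetic.
(3) is diegetic: a character's body making contact with the set — an in-world sound.
(4) is meta-diegetic: Solenne alone 'hears' it — an imagined sound, not present in the space.
Sound (5): external voice-over — not a character, not heard by anyone in the scene, so non-diegetic.
Only (4) is meta-diegetic.

4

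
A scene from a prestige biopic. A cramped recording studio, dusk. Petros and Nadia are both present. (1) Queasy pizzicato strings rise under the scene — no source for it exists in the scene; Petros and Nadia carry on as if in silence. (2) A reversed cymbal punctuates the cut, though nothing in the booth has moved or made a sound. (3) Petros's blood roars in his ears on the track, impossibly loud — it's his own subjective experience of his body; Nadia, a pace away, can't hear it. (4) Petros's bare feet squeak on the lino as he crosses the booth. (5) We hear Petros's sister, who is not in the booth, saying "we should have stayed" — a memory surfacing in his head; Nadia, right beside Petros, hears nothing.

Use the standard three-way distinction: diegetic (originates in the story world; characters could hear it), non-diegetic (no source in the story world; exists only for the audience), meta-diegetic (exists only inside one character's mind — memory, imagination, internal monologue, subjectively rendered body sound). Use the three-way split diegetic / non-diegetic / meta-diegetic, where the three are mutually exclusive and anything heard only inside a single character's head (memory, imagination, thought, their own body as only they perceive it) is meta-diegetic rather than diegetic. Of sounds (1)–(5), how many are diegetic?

1

Sound (1): nothing in the booth produces it and the characters don't hear it — pure soundtrack, so non-diegetic.
(2) it's a sound-design accent with no in-world source; no one in the scene can hear it → non-diegetic.
Sound (3): a subjective body sound — Petros's private perception, inaudible to Nadia, so meta-diegetic.
(4) it's the physical sound of Petros moving in the space → diegetic.
(5) it's Petros's recollection rendered as sound; the other character can't hear it → meta-diegetic.
Diegetic: (4) — that's 1.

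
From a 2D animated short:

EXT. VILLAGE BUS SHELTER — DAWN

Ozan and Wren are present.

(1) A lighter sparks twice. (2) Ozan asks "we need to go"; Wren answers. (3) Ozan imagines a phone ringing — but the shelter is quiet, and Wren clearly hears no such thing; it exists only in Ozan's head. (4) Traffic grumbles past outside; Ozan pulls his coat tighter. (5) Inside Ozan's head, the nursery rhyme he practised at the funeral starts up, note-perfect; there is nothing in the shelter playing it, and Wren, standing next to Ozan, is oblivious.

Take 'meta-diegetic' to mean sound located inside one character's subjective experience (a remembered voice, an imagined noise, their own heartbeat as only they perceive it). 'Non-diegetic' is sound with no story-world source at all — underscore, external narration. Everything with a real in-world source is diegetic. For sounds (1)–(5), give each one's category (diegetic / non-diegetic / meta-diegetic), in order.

diegetic, diegetic, meta-diegetic, diegetic, meta-diegetic

(1) is diegetic: an in-world source (a lighter); characters could hear it.
Sound (2): Ozan is a character speaking aloud in the scene, so diegetic.
Sound (3): Ozan alone 'hears' it — an imagined sound, not present in the space, so meta-diegetic.
(4) is diegetic: ambient/room sound belonging to the story's physical space.
Sound (5): remembered music, private to Ozan — Wren is oblivious because it isn't in the room, so meta-diegetic.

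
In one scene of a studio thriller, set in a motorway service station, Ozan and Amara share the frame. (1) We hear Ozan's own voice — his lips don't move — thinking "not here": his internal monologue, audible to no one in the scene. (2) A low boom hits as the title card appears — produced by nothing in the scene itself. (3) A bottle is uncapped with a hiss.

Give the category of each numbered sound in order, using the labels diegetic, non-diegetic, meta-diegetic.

Sound (1): internal monologue — inside Ozan's mind, not spoken into the scene, so meta-diegetic.
Sound (2): an editorial stinger — it belongs to the cut, not the story world, so non-diegetic.
(3) is diegetic: a bottle is a real object/event in the scene's world.

meta-diegetic, non-diegetic, diegetic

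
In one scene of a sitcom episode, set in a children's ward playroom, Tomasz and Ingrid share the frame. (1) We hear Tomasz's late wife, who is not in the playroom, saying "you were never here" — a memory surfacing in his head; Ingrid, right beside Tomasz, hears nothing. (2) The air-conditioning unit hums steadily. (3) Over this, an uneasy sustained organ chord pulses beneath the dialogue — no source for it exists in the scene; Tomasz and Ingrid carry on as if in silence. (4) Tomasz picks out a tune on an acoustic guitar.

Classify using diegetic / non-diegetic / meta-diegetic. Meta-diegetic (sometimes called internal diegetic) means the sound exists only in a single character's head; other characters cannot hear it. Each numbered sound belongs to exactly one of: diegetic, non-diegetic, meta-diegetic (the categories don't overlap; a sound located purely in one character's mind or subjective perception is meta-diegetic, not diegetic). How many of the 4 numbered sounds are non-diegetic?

1

Sound (1): the voice is a memory playing only inside Tomasz's mind; Ingrid can't hear it, so meta-diegetic.
Sound (2): ambient/room sound belonging to the story's physical space, so diegetic.
Sound (3): nothing in the playroom produces it and the characters don't hear it — pure soundtrack, so non-diegetic.
Sound (4): Tomasz is producing the music live, in the story world, so diegetic.
So 1 of the 4 is non-diegetic: (3).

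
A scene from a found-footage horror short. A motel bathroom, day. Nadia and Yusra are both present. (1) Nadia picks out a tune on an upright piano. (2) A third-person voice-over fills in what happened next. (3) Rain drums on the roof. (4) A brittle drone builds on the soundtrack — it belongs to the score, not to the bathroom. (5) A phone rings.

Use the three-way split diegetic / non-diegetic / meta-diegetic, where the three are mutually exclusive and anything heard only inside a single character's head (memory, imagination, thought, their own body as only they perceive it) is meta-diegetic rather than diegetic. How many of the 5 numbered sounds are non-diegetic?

(1) Nadia is producing the music live, in the story world → diegetic.
(2) is non-diegetic: commentary laid over the scene from outside the fiction.
(3) is diegetic: it's the actual ambient sound of the location.
(4) is non-diegetic: it has no source in the story world and no character can hear it — it's underscore.
(5) an in-world source (a phone); characters could hear it → diegetic.
So 2 of the 5 are non-diegetic: (2), (4).

2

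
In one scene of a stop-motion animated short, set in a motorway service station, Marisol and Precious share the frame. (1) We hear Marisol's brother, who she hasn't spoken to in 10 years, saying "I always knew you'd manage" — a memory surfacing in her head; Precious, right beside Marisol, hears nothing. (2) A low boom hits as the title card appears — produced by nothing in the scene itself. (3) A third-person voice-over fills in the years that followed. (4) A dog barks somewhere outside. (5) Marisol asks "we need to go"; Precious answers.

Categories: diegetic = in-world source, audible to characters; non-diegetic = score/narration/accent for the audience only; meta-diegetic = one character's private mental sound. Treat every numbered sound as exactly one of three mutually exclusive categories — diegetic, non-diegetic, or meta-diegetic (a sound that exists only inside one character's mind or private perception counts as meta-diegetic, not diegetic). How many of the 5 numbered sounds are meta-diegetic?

(1) it's Marisol's recollection rendered as sound; the other character can't hear it → meta-diegetic.
Sound (2): it's a sound-design accent with no in-world source; no one in the scene can hear it, so non-diegetic.
Sound (3): external voice-over — not a character, not heard by anyone in the scene, so non-diegetic.
(4) is diegetic: a dog is a real object/event in the scene's world.
Sound (5): Marisol is a character speaking aloud in the scene, so diegetic.
So 1 of the 5 is meta-diegetic: (1).

1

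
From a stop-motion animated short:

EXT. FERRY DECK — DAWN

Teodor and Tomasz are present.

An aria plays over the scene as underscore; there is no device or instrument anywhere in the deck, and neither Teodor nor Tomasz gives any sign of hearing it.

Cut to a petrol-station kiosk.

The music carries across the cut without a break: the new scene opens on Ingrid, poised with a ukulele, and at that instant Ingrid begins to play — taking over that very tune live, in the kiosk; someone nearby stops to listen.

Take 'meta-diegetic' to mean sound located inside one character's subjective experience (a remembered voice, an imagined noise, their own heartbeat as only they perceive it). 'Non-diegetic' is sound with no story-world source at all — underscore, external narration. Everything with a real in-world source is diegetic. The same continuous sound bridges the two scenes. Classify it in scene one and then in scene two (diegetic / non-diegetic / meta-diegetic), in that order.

non-diegetic, diegetic

Scene one: there's no in-world source anywhere and no character hears it — underscore for the audience only → non-diegetic.
Scene two: from the moment Ingrid starts playing, the tune is being performed on a ukulele inside the story world and another character hears it → diegetic.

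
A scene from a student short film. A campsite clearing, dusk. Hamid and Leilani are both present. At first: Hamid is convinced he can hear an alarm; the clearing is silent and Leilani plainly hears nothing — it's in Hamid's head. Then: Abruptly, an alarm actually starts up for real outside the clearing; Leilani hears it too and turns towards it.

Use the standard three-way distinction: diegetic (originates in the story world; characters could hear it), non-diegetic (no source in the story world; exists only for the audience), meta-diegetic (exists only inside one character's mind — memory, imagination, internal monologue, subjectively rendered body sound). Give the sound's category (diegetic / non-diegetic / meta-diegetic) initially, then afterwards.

meta-diegetic, diegetic

Initially: only Hamid 'hears' it — imagined, in his mind → meta-diegetic.
Afterwards: now there's a real external source and Leilani hears it too — in the story world → diegetic.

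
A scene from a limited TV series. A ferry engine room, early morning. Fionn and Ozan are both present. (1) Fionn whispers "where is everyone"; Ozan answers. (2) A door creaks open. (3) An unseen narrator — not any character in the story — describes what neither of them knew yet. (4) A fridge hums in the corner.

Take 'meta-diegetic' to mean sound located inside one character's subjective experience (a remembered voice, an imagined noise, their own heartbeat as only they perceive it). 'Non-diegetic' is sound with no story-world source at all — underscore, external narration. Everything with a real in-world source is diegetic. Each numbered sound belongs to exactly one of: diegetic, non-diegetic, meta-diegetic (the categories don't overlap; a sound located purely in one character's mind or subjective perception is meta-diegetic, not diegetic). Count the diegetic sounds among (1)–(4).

Sound (1): spoken by a character present in the story world, so diegetic.
Sound (2): the sound comes from a door physically present in the location, so diegetic.
(3) is non-diegetic: commentary laid over the scene from outside the fiction.
Sound (4): ambient/room sound belonging to the story's physical space, so diegetic.
So 3 of the 4 are diegetic: (1), (2), (4).

3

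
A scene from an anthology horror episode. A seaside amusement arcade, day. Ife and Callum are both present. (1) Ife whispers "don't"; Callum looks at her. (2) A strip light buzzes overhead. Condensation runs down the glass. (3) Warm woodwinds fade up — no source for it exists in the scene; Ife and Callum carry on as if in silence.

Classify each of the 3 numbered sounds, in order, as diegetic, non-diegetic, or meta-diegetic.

diegetic, diegetic, non-diegetic

(1) is diegetic: Ife is a character speaking aloud in the scene.
(2) it's the actual ambient sound of the location → diegetic.
(3) nothing in the arcade produces it and the characters don't hear it — pure soundtrack → non-diegetic.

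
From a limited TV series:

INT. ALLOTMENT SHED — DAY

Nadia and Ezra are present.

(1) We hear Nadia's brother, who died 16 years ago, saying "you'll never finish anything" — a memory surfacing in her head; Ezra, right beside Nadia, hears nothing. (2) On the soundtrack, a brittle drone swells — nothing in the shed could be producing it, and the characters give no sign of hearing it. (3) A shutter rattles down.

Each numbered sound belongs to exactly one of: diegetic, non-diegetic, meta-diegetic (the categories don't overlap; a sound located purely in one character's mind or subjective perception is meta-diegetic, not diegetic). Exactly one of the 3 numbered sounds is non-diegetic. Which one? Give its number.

(1) is meta-diegetic: it's Nadia's recollection rendered as sound; the other character can't hear it.
Sound (2): score with no on-screen or off-screen source; it exists for the audience alone, so non-diegetic.
(3) is diegetic: a shutter is a real object/event in the scene's world.
Only (2) is non-diegetic.

2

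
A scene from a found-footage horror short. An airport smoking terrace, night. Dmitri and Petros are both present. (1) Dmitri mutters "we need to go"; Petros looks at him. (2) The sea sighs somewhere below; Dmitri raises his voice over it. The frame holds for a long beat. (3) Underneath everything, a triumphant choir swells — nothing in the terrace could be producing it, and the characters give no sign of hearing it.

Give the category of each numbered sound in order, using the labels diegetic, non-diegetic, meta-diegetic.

diegetic, diegetic, non-diegetic

Sound (1): on-screen dialogue — Dmitri speaks and Petros is there to hear, so diegetic.
(2) it's the actual ambient sound of the location → diegetic.
(3) score with no on-screen or off-screen source; it exists for the audience alone → non-diegetic.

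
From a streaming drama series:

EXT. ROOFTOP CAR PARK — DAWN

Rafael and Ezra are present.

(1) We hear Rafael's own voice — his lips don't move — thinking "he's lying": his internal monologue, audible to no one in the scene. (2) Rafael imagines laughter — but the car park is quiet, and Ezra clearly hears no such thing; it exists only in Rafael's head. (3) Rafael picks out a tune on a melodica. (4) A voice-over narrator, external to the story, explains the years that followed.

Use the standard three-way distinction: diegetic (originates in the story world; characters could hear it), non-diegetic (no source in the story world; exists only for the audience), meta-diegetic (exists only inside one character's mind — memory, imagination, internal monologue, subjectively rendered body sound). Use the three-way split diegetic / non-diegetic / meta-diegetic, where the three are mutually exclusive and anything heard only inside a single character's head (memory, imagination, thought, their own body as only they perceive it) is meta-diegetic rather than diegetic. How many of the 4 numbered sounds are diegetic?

(1) it's Rafael's unspoken thought, heard only by the audience via his subjectivity → meta-diegetic.
(2) is meta-diegetic: subjective to Rafael: the car park is silent and Ezra hears nothing.
(3) is diegetic: a character is playing a melodica on screen.
Sound (4): commentary laid over the scene from outside the fiction, so non-diegetic.
Diegetic: (3) — that's 1.

1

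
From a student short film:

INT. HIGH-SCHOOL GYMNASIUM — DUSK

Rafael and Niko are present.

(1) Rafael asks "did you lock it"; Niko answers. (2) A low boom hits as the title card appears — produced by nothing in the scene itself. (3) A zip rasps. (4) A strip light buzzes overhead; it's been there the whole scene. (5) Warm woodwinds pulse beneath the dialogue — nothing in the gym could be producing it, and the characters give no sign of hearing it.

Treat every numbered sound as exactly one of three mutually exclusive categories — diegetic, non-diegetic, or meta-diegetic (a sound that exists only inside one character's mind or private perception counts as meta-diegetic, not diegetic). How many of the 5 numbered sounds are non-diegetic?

(1) on-screen dialogue — Rafael speaks and Niko is there to hear → diegetic.
Sound (2): nothing in the scene produces it; it's an accent added for the audience, so non-diegetic.
Sound (3): an in-world source (a zip); characters could hear it, so diegetic.
(4) is diegetic: a strip light is part of the location's real environment.
Sound (5): it has no source in the story world and no character can hear it — it's underscore, so non-diegetic.
So 2 of the 5 are non-diegetic: (2), (5).

2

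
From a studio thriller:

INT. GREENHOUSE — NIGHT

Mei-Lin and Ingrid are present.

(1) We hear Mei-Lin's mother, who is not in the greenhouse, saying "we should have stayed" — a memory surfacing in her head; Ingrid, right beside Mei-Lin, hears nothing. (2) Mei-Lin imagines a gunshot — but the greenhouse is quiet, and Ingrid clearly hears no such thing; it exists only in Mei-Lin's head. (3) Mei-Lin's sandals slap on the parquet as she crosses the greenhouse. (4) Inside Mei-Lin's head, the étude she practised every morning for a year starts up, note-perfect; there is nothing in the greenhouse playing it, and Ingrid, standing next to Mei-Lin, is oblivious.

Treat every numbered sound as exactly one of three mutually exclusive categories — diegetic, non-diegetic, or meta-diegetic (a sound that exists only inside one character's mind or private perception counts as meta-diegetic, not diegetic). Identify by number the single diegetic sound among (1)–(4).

3

Sound (1): it's Mei-Lin's recollection rendered as sound; the other character can't hear it, so meta-diegetic.
(2) Mei-Lin alone 'hears' it — an imagined sound, not present in the space → meta-diegetic.
(3) is diegetic: a character's body making contact with the set — an in-world sound.
(4) is meta-diegetic: remembered music, private to Mei-Lin — Ingrid is oblivious because it isn't in the room.
Only (3) is diegetic.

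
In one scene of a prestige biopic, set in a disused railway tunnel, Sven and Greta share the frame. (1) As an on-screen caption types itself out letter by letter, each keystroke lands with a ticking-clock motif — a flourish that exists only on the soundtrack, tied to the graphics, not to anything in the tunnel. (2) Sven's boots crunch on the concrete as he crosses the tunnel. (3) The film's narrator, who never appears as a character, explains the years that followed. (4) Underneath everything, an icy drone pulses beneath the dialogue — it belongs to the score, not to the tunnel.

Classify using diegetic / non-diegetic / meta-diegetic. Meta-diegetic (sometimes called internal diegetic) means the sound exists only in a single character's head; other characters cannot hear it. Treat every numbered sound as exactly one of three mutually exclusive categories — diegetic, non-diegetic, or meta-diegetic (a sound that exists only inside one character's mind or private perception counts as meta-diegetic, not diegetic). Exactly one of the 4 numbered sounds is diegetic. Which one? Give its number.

(1) is non-diegetic: the caption isn't part of the story world, so neither is the sound tied to it.
(2) is diegetic: a character's body making contact with the set — an in-world sound.
(3) external voice-over — not a character, not heard by anyone in the scene → non-diegetic.
(4) score with no on-screen or off-screen source; it exists for the audience alone → non-diegetic.
Only (2) is diegetic.

2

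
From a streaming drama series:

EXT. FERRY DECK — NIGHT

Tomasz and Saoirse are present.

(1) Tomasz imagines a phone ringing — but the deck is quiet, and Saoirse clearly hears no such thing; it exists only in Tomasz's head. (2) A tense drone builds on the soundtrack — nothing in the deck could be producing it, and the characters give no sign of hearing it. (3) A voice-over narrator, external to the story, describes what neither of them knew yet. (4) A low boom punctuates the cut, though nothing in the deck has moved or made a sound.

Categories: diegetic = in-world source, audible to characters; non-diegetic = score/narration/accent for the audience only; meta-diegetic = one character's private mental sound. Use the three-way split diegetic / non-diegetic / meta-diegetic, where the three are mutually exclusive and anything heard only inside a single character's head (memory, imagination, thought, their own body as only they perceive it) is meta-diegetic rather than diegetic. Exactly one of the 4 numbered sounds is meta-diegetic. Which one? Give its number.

1

Sound (1): subjective to Tomasz: the deck is silent and Saoirse hears nothing, so meta-diegetic.
Sound (2): it has no source in the story world and no character can hear it — it's underscore, so non-diegetic.
Sound (3): commentary laid over the scene from outside the fiction, so non-diegetic.
(4) an editorial stinger — it belongs to the cut, not the story world → non-diegetic.
Only (1) is meta-diegetic.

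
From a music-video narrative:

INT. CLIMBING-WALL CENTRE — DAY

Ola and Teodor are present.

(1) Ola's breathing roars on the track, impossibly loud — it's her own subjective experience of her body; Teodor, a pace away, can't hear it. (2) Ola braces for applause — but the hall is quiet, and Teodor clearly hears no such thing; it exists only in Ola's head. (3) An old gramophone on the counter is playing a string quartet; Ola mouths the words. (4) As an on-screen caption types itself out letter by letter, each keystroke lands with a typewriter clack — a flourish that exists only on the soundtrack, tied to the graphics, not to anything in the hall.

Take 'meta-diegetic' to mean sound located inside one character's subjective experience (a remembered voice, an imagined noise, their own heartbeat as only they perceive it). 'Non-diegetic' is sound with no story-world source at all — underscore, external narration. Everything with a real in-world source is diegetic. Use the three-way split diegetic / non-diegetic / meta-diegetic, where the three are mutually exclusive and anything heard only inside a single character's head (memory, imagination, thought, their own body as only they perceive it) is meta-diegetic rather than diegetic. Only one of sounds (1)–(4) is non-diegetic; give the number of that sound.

(1) a subjective body sound — Ola's private perception, inaudible to Teodor → meta-diegetic.
(2) subjective to Ola: the hall is silent and Teodor hears nothing → meta-diegetic.
(3) the music comes from an on-screen device that Ola responds to → diegetic.
(4) is non-diegetic: it accompanies on-screen graphics, not anything inside the story world.
Only (4) is non-diegetic.

4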